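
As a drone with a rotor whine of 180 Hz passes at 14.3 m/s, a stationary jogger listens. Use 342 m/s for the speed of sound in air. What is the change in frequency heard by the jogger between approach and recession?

15.1 Hz

Approaching: f₁ = f · v/(v − v_s) = 180 × 342/327.7 ≈ 187.9 Hz.
Receding: f₂ = f · v/(v + v_s) = 180 × 342/356.3 ≈ 172.8 Hz.
Drop: f₁ − f₂ = 2f·v·v_s/(v² − v_s²) = 2 × 180 × 342 × 14.3/(342² − 14.3²) ≈ 15.1 Hz.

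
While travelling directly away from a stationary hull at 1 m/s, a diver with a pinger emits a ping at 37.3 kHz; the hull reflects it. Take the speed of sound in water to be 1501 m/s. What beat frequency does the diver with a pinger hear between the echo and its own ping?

49.7 Hz

The hull receives the sound from a moving source: f₁ = f₀ · v/(v + v_e) = 37.3 × 1501/1502 ≈ 37.2752 kHz.
On the return leg the diver with a pinger is a moving observer: f₂ = f₁ · (v − v_e)/v = 37.2752 × 1500/1501 ≈ 37.2503 kHz.
Equivalently f₂ = f₀ · (v − v_e)/(v + v_e).
Beat against the emitted tone (with f₀ = 37300 Hz): |f₂ − f₀| = 2v_e·f₀/(v + v_e) = 2 × 1 × 37300/1502 ≈ 49.7 Hz.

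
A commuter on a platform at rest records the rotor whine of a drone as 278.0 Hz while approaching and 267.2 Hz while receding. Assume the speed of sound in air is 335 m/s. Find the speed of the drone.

f₁/f₂ = (v + v_s)/(v − v_s), so v_s = v · (f₁ − f₂)/(f₁ + f₂).
v_s = 335 × (278.0 − 267.2)/(278.0 + 267.2) = 335 × 10.8/545.2 ≈ 6.6 m/s.

6.6 m/s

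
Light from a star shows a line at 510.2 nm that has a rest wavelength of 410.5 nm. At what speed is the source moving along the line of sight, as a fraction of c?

λ'/λ₀ = 1.2429 > 1 (redshift), so the source is receding.
λ'/λ₀ = √((1 + β)/(1 − β)) for a receding source ⇒ β = (r² − 1)/(r² + 1) with r = λ'/λ₀.
β = (1.5447 − 1)/(1.5447 + 1) ≈ 0.214.

0.214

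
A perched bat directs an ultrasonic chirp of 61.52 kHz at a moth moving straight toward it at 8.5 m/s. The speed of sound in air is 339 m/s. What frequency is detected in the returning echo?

64.7 kHz

At the moth (a moving observer), f₁ = f₀ · (v + u)/v = 61.52 × 347.5/339 ≈ 63.1 kHz.
The reflection then acts as a moving source: f₂ = f₁ · v/(v − u) ≈ 64.7 kHz.
Equivalently f₂ = f₀ · (v + u)/(v − u).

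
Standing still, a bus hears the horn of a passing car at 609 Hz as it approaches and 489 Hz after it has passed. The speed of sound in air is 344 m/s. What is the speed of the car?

f₁/f₂ = (v + v_s)/(v − v_s), so v_s = v · (f₁ − f₂)/(f₁ + f₂).
v_s = 344 × (609 − 489)/(609 + 489) = 344 × 120/1098 ≈ 38 m/s.

38 m/s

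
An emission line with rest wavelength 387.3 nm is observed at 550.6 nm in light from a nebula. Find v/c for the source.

0.338c

λ'/λ₀ = 1.4216 > 1 (redshift), so the source is receding.
λ'/λ₀ = √((1 + β)/(1 − β)) for a receding source ⇒ β = (r² − 1)/(r² + 1) with r = λ'/λ₀.
β = (2.0211 − 1)/(2.0211 + 1) ≈ 0.338.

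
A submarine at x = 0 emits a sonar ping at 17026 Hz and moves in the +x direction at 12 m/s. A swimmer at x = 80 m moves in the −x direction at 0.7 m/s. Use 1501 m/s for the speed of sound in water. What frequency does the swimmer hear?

17171 Hz

The observer lies on the +x side, so the source is heading toward the observer and the observer is heading toward the source.
General Doppler shift: f' = f · (v + v_o)/(v − v_s).
f' = 17026 × (1501 + 0.7)/(1501 − 12) = 17026 × 1501.7/1489 ≈ 17171 Hz.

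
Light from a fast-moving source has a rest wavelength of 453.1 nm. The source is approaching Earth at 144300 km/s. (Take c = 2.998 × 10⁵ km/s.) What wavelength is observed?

268.1 nm

β = v/c = 144300/299800 = 0.4813.
Relativistic Doppler for wavelength: λ' = λ₀ · √((1 − β)/(1 + β)).
λ' = 453.1 × √(0.5187/1.4813) = 453.1 × 0.59173 ≈ 268.1 nm.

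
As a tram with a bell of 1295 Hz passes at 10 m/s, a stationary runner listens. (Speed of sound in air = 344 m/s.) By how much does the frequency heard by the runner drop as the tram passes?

Approaching: f₁ = f · v/(v − v_s) = 1295 × 344/334 ≈ 1333.8 Hz.
Receding: f₂ = f · v/(v + v_s) = 1295 × 344/354 ≈ 1258.4 Hz.
Drop: f₁ − f₂ = 2f·v·v_s/(v² − v_s²) = 2 × 1295 × 344 × 10/(344² − 10²) ≈ 75.4 Hz.

75.4 Hz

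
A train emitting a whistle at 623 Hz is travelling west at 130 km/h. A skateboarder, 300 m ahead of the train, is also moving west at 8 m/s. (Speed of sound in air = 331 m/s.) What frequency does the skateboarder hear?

682 Hz

130 km/h = 36.11 m/s.
The skateboarder is ahead, so the train is moving toward it while the skateboarder is moving away from the train.
General Doppler shift: f' = f · (v − v_o)/(v − v_s).
f' = 623 × (331 − 8)/(331 − 36.11) = 623 × 323/294.89 ≈ 682 Hz.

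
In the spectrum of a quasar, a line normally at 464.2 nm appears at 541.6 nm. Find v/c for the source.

0.153c

λ'/λ₀ = 1.1667 > 1 (redshift), so the source is receding.
λ'/λ₀ = √((1 + β)/(1 − β)) for a receding source ⇒ β = (r² − 1)/(r² + 1) with r = λ'/λ₀.
β = (1.3613 − 1)/(1.3613 + 1) ≈ 0.153.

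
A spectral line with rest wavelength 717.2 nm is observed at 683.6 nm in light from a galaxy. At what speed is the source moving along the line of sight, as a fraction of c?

λ'/λ₀ = 0.9532 < 1 (blueshift), so the source is approaching.
λ'/λ₀ = √((1 − β)/(1 + β)) for an approaching source ⇒ β = (1 − r²)/(1 + r²) with r = λ'/λ₀.
β = (1 − 0.9085)/(1 + 0.9085) ≈ 0.048.

0.048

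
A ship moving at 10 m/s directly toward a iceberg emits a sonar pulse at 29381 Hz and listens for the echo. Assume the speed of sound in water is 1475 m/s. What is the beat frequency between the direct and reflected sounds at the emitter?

401 Hz

The iceberg receives the sound from a moving source: f₁ = f₀ · v/(v − v_e) = 29381 × 1475/1465 ≈ 29582 Hz.
On the return leg the ship is a moving observer: f₂ = f₁ · (v + v_e)/v = 29582 × 1485/1475 ≈ 29782 Hz.
Beat against the emitted tone: |f₂ − f₀| = 2v_e·f₀/(v − v_e) = 2 × 10 × 29381/1465 ≈ 401 Hz.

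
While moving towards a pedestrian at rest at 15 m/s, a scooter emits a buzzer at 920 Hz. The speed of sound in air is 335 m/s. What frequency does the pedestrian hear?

Moving source, stationary observer: f' = f · v/(v − v_s) since the source is approaching.
f' = 920 × 335/(335 − 15) = 920 × 335/320 ≈ 963 Hz.

963 Hz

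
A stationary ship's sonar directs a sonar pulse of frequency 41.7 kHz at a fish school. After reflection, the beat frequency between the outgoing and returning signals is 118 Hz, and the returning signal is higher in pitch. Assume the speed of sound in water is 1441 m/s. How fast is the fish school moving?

Double Doppler shift off a moving reflector: f₂ = f₀ · (v + u)/(v − u) (u > 0 toward emitter).
Returning signal is higher, so f₂ = f₀ + Δf = 41700 + 118 = 41818 Hz.
Rearranging, u = v · (f₂ − f₀)/(f₂ + f₀) = 1441 × 118/83518 ≈ 2.04 m/s.
So the fish school is moving at 2.04 m/s toward the emitter.

2.04 m/s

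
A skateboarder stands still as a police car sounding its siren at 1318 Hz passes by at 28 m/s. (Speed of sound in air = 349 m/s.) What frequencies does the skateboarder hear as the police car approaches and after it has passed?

1433 Hz approaching; 1220 Hz receding

Approaching: f₁ = f · v/(v − v_s) = 1318 × 349/321 ≈ 1433 Hz.
Receding: f₂ = f · v/(v + v_s) = 1318 × 349/377 ≈ 1220 Hz.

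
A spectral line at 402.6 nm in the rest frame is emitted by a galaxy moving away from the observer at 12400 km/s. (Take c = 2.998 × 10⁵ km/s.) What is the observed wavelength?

419.6 nm

β = v/c = 12400/299800 = 0.0414.
Relativistic Doppler for wavelength: λ' = λ₀ · √((1 + β)/(1 − β)).
λ' = 402.6 × √(1.0414/0.9586) = 402.6 × 1.04225 ≈ 419.6 nm.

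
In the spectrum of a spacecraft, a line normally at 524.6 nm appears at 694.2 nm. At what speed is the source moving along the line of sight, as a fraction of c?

0.273c

λ'/λ₀ = 1.3233 > 1 (redshift), so the source is receding.
λ'/λ₀ = √((1 + β)/(1 − β)) for a receding source ⇒ β = (r² − 1)/(r² + 1) with r = λ'/λ₀.
β = (1.7511 − 1)/(1.7511 + 1) ≈ 0.273.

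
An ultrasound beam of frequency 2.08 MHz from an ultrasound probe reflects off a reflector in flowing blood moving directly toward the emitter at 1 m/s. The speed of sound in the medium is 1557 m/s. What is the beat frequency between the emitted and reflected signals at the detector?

2674 Hz

The reflector in flowing blood first receives the wave as a moving observer: f₁ = f₀ · (v + u)/v = 2.08 × (1557 + 1)/1557 ≈ 2.08134 MHz.
The reflection then acts as a moving source: f₂ = f₁ · v/(v − u) ≈ 2.08267 MHz.
Beat frequency (with f₀ = 2080000 Hz): |f₂ − f₀| = 2u·f₀/(v − u) = 2 × 1 × 2080000/1556 ≈ 2674 Hz.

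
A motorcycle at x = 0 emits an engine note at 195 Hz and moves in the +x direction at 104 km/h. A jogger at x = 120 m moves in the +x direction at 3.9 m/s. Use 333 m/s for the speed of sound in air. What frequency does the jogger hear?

104 km/h = 28.89 m/s.
The observer lies on the +x side, so the source is heading toward the observer and the observer is heading away from the source.
Both move, so f' = f · (v − v_o)/(v − v_s).
f' = 195 × (333 − 3.9)/(333 − 28.89) = 195 × 329.1/304.11 ≈ 211 Hz.

211 Hz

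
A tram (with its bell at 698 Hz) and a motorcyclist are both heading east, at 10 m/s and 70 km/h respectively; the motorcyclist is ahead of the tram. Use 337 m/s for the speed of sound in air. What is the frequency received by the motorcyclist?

70 km/h = 19.44 m/s.
The motorcyclist is ahead, so the tram is moving toward it while the motorcyclist is moving away from the tram.
General Doppler shift: f' = f · (v − v_o)/(v − v_s).
f' = 698 × (337 − 19.44)/(337 − 10) = 698 × 317.56/327 ≈ 678 Hz.

678 Hz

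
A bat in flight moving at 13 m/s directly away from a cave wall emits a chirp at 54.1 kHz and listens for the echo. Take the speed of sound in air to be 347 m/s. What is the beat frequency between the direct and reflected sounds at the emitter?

The cave wall receives the sound from a moving source: f₁ = f₀ · v/(v + v_e) = 54.1 × 347/360 ≈ 52.15 kHz.
On the return leg the bat in flight is a moving observer: f₂ = f₁ · (v − v_e)/v = 52.15 × 334/347 ≈ 50.19 kHz.
Beat against the emitted tone (with f₀ = 54100 Hz): |f₂ − f₀| = 2v_e·f₀/(v + v_e) = 2 × 13 × 54100/360 ≈ 3907 Hz.

3907 Hz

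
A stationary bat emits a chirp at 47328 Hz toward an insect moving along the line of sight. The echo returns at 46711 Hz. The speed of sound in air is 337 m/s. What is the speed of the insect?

2.21 m/s

Double Doppler shift off a moving reflector: f₂ = f₀ · (v + u)/(v − u) (u > 0 toward emitter).
Rearranging, u = v · (f₂ − f₀)/(f₂ + f₀) = 337 × -617/94039 ≈ -2.21 m/s.
So the insect is moving at 2.21 m/s away from the emitter.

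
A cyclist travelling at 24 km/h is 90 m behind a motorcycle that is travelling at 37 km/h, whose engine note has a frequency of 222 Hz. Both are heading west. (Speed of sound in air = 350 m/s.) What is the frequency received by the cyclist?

37 km/h = 10.28 m/s; 24 km/h = 6.667 m/s.
The cyclist is behind, so the motorcycle is moving away from it while the cyclist is moving toward the motorcycle.
With source receding and observer approaching, f' = f · (v + v_o)/(v + v_s).
f' = 222 × (350 + 6.667)/(350 + 10.28) = 222 × 356.67/360.28 ≈ 220 Hz.

220 Hz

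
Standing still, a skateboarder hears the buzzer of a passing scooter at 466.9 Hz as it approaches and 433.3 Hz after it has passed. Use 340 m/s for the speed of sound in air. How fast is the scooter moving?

f₁/f₂ = (v + v_s)/(v − v_s), so v_s = v · (f₁ − f₂)/(f₁ + f₂).
v_s = 340 × (466.9 − 433.3)/(466.9 + 433.3) = 340 × 33.6/900.2 ≈ 12.7 m/s.

12.7 m/s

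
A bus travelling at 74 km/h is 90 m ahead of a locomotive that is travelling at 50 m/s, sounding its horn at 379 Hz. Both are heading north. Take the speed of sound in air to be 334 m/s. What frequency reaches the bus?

74 km/h = 20.56 m/s.
The bus is ahead, so the locomotive is moving toward it while the bus is moving away from the locomotive.
Both move, so f' = f · (v − v_o)/(v − v_s).
f' = 379 × (334 − 20.56)/(334 − 50) = 379 × 313.44/284 ≈ 418 Hz.

418 Hz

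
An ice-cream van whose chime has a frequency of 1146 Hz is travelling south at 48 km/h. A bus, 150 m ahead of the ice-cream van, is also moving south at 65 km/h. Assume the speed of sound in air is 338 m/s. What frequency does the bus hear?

48 km/h = 13.33 m/s; 65 km/h = 18.06 m/s.
The bus is ahead, so the ice-cream van is moving toward it while the bus is moving away from the ice-cream van.
Both move, so f' = f · (v − v_o)/(v − v_s).
f' = 1146 × (338 − 18.06)/(338 − 13.33) = 1146 × 319.94/324.67 ≈ 1129 Hz.

1129 Hz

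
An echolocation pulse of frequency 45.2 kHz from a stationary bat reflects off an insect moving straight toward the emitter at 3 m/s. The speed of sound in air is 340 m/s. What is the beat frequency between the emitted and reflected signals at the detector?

805 Hz

The insect first receives the wave as a moving observer: f₁ = f₀ · (v + u)/v = 45.2 × (340 + 3)/340 ≈ 45.599 kHz.
The reflection then acts as a moving source: f₂ = f₁ · v/(v − u) ≈ 46.005 kHz.
Beat frequency (with f₀ = 45200 Hz): |f₂ − f₀| = 2u·f₀/(v − u) = 2 × 3 × 45200/337 ≈ 805 Hz.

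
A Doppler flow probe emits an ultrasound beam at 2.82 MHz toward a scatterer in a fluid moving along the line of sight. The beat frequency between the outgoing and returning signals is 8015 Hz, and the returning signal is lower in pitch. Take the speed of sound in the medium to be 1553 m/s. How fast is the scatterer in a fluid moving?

2.21 m/s

Double Doppler shift off a moving reflector: f₂ = f₀ · (v + u)/(v − u) (u > 0 toward emitter).
Returning signal is lower, so f₂ = f₀ − Δf = 2820000 − 8015 = 2811985 Hz.
Rearranging, u = v · (f₂ − f₀)/(f₂ + f₀) = 1553 × -8015/5631985 ≈ -2.21 m/s.
So the scatterer in a fluid is moving at 2.21 m/s away from the emitter.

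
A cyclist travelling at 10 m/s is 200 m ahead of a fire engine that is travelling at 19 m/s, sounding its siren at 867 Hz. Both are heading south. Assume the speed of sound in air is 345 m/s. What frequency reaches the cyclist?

The cyclist is ahead, so the fire engine is moving toward it while the cyclist is moving away from the fire engine.
General Doppler shift: f' = f · (v − v_o)/(v − v_s).
f' = 867 × (345 − 10)/(345 − 19) = 867 × 335/326 ≈ 891 Hz.

891 Hz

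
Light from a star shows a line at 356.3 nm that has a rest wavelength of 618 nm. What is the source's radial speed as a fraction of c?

λ'/λ₀ = 0.5765 < 1 (blueshift), so the source is approaching.
λ'/λ₀ = √((1 − β)/(1 + β)) for an approaching source ⇒ β = (1 − r²)/(1 + r²) with r = λ'/λ₀.
β = (1 − 0.3324)/(1 + 0.3324) ≈ 0.501.

0.501c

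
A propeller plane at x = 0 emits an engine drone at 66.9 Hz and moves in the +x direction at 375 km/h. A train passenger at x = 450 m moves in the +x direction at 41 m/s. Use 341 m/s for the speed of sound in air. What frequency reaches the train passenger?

375 km/h = 104.2 m/s.
The observer lies on the +x side, so the source is heading toward the observer and the observer is heading away from the source.
General Doppler shift: f' = f · (v − v_o)/(v − v_s).
f' = 66.9 × (341 − 41)/(341 − 104.2) = 66.9 × 300/236.83 ≈ 85 Hz.

85 Hz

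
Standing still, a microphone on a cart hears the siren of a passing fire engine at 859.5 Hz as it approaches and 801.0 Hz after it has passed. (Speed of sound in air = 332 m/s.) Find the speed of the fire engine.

f₁/f₂ = (v + v_s)/(v − v_s), so v_s = v · (f₁ − f₂)/(f₁ + f₂).
v_s = 332 × (859.5 − 801.0)/(859.5 + 801.0) = 332 × 58.5/1660.5 ≈ 11.7 m/s.

11.7 m/s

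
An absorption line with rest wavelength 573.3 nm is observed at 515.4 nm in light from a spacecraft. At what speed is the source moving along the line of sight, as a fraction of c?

0.106

λ'/λ₀ = 0.8990 < 1 (blueshift), so the source is approaching.
λ'/λ₀ = √((1 − β)/(1 + β)) for an approaching source ⇒ β = (1 − r²)/(1 + r²) with r = λ'/λ₀.
β = (1 − 0.8082)/(1 + 0.8082) ≈ 0.106.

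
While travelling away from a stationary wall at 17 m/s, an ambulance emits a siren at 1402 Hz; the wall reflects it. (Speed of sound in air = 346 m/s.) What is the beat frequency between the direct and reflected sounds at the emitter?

The wall receives the sound from a moving source: f₁ = f₀ · v/(v + v_e) = 1402 × 346/363 ≈ 1336.3 Hz.
On the return leg the ambulance is a moving observer: f₂ = f₁ · (v − v_e)/v = 1336.3 × 329/346 ≈ 1270.7 Hz.
Equivalently f₂ = f₀ · (v − v_e)/(v + v_e).
Beat against the emitted tone: |f₂ − f₀| = 2v_e·f₀/(v + v_e) = 2 × 17 × 1402/363 ≈ 131 Hz.

131 Hz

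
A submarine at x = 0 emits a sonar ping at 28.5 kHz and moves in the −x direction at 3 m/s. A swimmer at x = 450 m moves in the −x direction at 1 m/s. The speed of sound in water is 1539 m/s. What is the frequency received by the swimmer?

The observer lies on the +x side, so the source is heading away from the observer and the observer is heading toward the source.
With source receding and observer approaching, f' = f · (v + v_o)/(v + v_s).
f' = 28.5 × (1539 + 1)/(1539 + 3) = 28.5 × 1540/1542 ≈ 28.5 kHz.

28.5 kHz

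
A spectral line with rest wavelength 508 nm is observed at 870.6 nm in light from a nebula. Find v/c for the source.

0.492

λ'/λ₀ = 1.7138 > 1 (redshift), so the source is receding.
λ'/λ₀ = √((1 + β)/(1 − β)) for a receding source ⇒ β = (r² − 1)/(r² + 1) with r = λ'/λ₀.
β = (2.9370 − 1)/(2.9370 + 1) ≈ 0.492.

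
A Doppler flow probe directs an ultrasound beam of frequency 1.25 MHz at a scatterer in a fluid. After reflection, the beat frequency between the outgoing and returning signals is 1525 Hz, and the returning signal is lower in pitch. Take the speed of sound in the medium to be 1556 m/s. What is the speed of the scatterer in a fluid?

Double Doppler shift off a moving reflector: f₂ = f₀ · (v + u)/(v − u) (u > 0 toward emitter).
Returning signal is lower, so f₂ = f₀ − Δf = 1250000 − 1525 = 1248475 Hz.
Rearranging, u = v · (f₂ − f₀)/(f₂ + f₀) = 1556 × -1525/2498475 ≈ -0.95 m/s.
So the scatterer in a fluid is moving at 0.95 m/s away from the emitter.

0.95 m/s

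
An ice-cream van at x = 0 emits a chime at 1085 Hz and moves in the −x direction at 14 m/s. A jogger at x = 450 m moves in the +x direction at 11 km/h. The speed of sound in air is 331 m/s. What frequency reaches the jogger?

1031 Hz

11 km/h = 3.056 m/s.
The observer lies on the +x side, so the source is heading away from the observer and the observer is heading away from the source.
With source receding and observer receding, f' = f · (v − v_o)/(v + v_s).
f' = 1085 × (331 − 3.056)/(331 + 14) = 1085 × 327.94/345 ≈ 1031 Hz.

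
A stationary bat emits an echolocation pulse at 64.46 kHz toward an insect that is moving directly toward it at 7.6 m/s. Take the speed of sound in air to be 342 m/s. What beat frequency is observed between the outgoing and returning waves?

2930 Hz

At the insect (a moving observer), f₁ = f₀ · (v + u)/v = 64.46 × 349.6/342 ≈ 65.89 kHz.
On reflection it acts as a source moving toward the stationary detector: f₂ = f₁ · v/(v − u) = 65.89 × 342/334.4 ≈ 67.39 kHz.
Equivalently f₂ = f₀ · (v + u)/(v − u).
Beat frequency (with f₀ = 64460 Hz): |f₂ − f₀| = 2u·f₀/(v − u) = 2 × 7.6 × 64460/334.4 ≈ 2930 Hz.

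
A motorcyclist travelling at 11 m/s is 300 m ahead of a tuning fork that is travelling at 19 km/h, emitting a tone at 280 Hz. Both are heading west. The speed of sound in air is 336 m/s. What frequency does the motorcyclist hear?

19 km/h = 5.278 m/s.
The motorcyclist is ahead, so the tuning fork is moving toward it while the motorcyclist is moving away from the tuning fork.
With source approaching and observer receding, f' = f · (v − v_o)/(v − v_s).
f' = 280 × (336 − 11)/(336 − 5.278) = 280 × 325/330.72 ≈ 275 Hz.

275 Hz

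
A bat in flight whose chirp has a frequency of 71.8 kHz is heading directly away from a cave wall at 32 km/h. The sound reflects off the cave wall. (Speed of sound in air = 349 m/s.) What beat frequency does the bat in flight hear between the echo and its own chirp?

3567 Hz

32 km/h = 8.889 m/s.
The cave wall receives the sound from a moving source: f₁ = f₀ · v/(v + v_e) = 71.8 × 349/357.89 ≈ 70.02 kHz.
On the return leg the bat in flight is a moving observer: f₂ = f₁ · (v − v_e)/v = 70.02 × 340.11/349 ≈ 68.23 kHz.
Beat against the emitted tone (with f₀ = 71800 Hz): |f₂ − f₀| = 2v_e·f₀/(v + v_e) = 2 × 8.889 × 71800/357.89 ≈ 3567 Hz.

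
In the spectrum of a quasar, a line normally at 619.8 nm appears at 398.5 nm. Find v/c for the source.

0.415

λ'/λ₀ = 0.6429 < 1 (blueshift), so the source is approaching.
λ'/λ₀ = √((1 − β)/(1 + β)) for an approaching source ⇒ β = (1 − r²)/(1 + r²) with r = λ'/λ₀.
β = (1 − 0.4134)/(1 + 0.4134) ≈ 0.415.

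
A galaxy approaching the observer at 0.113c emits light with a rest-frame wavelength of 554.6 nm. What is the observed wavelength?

495.1 nm

Relativistic Doppler for wavelength: λ' = λ₀ · √((1 − β)/(1 + β)).
λ' = 554.6 × √(0.8870/1.1130) = 554.6 × 0.89272 ≈ 495.1 nm.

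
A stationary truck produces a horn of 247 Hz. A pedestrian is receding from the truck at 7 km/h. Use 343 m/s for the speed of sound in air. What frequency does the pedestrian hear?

246 Hz

7 km/h = 1.944 m/s.
Moving observer, stationary source: f' = f · (v − v_o)/v.
f' = 247 × (343 − 1.944)/343 = 247 × 341.06/343 ≈ 246 Hz.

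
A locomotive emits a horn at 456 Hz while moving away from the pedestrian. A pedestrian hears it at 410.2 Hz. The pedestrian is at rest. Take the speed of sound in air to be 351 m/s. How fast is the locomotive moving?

f' = f · v/(v + v_s) ⇒ v_s = v · |1 − f/f'|.
v_s = 351 × |1 − 456/410.2| = 351 × 0.1117 ≈ 39 m/s.

39 m/s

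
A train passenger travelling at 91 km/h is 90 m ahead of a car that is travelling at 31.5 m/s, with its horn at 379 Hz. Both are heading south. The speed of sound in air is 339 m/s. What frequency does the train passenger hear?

387 Hz

91 km/h = 25.28 m/s.
The train passenger is ahead, so the car is moving toward it while the train passenger is moving away from the car.
With source approaching and observer receding, f' = f · (v − v_o)/(v − v_s).
f' = 379 × (339 − 25.28)/(339 − 31.5) = 379 × 313.72/307.5 ≈ 387 Hz.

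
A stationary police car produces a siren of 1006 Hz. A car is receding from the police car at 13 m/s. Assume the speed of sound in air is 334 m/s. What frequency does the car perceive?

967 Hz

Moving observer, stationary source: f' = f · (v − v_o)/v.
f' = 1006 × (334 − 13)/334 = 1006 × 321/334 ≈ 967 Hz.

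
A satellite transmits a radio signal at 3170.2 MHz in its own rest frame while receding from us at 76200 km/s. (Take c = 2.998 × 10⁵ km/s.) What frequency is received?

2444.7 MHz

β = v/c = 76200/299800 = 0.2542.
Relativistic Doppler for frequency: f' = f₀ · √((1 − β)/(1 + β)).
f' = 3170.2 × √(0.7458/1.2542) = 3170.2 × 0.77116 ≈ 2444.7 MHz.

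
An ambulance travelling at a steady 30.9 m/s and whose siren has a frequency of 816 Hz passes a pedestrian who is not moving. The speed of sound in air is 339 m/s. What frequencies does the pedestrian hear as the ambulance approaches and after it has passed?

898 Hz approaching; 748 Hz receding

Approaching: f₁ = f · v/(v − v_s) = 816 × 339/308.1 ≈ 898 Hz.
Receding: f₂ = f · v/(v + v_s) = 816 × 339/369.9 ≈ 748 Hz.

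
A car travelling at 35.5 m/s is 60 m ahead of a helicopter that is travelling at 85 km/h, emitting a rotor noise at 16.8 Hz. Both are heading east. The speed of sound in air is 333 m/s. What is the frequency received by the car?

16.2 Hz

85 km/h = 23.61 m/s.
The car is ahead, so the helicopter is moving toward it while the car is moving away from the helicopter.
With source approaching and observer receding, f' = f · (v − v_o)/(v − v_s).
f' = 16.8 × (333 − 35.5)/(333 − 23.61) = 16.8 × 297.5/309.39 ≈ 16.2 Hz.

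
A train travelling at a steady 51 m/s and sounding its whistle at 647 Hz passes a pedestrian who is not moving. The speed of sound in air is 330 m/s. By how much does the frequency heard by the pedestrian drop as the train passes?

205 Hz

Approaching: f₁ = f · v/(v − v_s) = 647 × 330/279 ≈ 765 Hz.
Receding: f₂ = f · v/(v + v_s) = 647 × 330/381 ≈ 560 Hz.
Drop: f₁ − f₂ = 2f·v·v_s/(v² − v_s²) = 2 × 647 × 330 × 51/(330² − 51²) ≈ 205 Hz.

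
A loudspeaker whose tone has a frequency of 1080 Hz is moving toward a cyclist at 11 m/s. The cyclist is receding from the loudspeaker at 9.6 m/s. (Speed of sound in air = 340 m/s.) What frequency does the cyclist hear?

With source approaching and observer receding, f' = f · (v − v_o)/(v − v_s).
f' = 1080 × (340 − 9.6)/(340 − 11) = 1080 × 330.4/329 ≈ 1085 Hz.

1085 Hz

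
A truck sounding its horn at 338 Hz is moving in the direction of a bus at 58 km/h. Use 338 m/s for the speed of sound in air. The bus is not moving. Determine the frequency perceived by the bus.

58 km/h = 16.11 m/s.
Moving source, stationary observer: f' = f · v/(v − v_s) since the source is approaching.
f' = 338 × 338/(338 − 16.11) = 338 × 338/321.9 ≈ 355 Hz.

355 Hz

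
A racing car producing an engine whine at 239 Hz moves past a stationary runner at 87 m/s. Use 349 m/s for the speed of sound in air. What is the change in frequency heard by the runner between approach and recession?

Approaching: f₁ = f · v/(v − v_s) = 239 × 349/262 ≈ 318 Hz.
Receding: f₂ = f · v/(v + v_s) = 239 × 349/436 ≈ 191 Hz.
Drop: f₁ − f₂ = 2f·v·v_s/(v² − v_s²) = 2 × 239 × 349 × 87/(349² − 87²) ≈ 127 Hz.

127 Hz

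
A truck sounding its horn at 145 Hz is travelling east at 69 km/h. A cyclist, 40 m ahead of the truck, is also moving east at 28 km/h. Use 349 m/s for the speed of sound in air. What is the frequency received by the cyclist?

69 km/h = 19.17 m/s; 28 km/h = 7.778 m/s.
The cyclist is ahead, so the truck is moving toward it while the cyclist is moving away from the truck.
With source approaching and observer receding, f' = f · (v − v_o)/(v − v_s).
f' = 145 × (349 − 7.778)/(349 − 19.17) = 145 × 341.22/329.83 ≈ 150 Hz.

150 Hz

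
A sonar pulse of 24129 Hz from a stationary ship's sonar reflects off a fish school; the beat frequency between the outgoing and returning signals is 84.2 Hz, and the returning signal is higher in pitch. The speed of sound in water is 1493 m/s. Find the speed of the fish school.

2.60 m/s

Double Doppler shift off a moving reflector: f₂ = f₀ · (v + u)/(v − u) (u > 0 toward emitter).
Returning signal is higher, so f₂ = f₀ + Δf = 24129 + 84.2 = 24213.2 Hz.
Rearranging, u = v · (f₂ − f₀)/(f₂ + f₀) = 1493 × 84.2/48342.2 ≈ 2.60 m/s.
So the fish school is moving at 2.60 m/s toward the emitter.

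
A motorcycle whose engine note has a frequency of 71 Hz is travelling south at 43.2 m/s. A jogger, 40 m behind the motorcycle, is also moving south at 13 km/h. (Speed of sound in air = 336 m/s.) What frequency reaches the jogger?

64 Hz

13 km/h = 3.611 m/s.
The jogger is behind, so the motorcycle is moving away from it while the jogger is moving toward the motorcycle.
General Doppler shift: f' = f · (v + v_o)/(v + v_s).
f' = 71 × (336 + 3.611)/(336 + 43.2) = 71 × 339.61/379.2 ≈ 64 Hz.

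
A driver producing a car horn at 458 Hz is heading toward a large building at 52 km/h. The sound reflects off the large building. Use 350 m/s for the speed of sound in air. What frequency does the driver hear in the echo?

497 Hz

52 km/h = 14.44 m/s.
The large building receives the sound from a moving source: f₁ = f₀ · v/(v − v_e) = 458 × 350/335.56 ≈ 478 Hz.
On the return leg the driver is a moving observer: f₂ = f₁ · (v + v_e)/v = 478 × 364.44/350 ≈ 497 Hz.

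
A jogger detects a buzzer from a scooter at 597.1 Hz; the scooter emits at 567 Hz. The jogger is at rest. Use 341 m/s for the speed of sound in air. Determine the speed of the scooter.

17.2 m/s

f' > f, so the scooter is approaching.
f' = f · v/(v − v_s) ⇒ v_s = v · |1 − f/f'|.
v_s = 341 × |1 − 567/597.1| = 341 × 0.05041 ≈ 17.2 m/s.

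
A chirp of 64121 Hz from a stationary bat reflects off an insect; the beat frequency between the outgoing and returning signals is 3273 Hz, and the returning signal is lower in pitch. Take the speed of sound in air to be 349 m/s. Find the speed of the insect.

Double Doppler shift off a moving reflector: f₂ = f₀ · (v + u)/(v − u) (u > 0 toward emitter).
Returning signal is lower, so f₂ = f₀ − Δf = 64121 − 3273 = 60848 Hz.
Rearranging, u = v · (f₂ − f₀)/(f₂ + f₀) = 349 × -3273/124969 ≈ -9.1 m/s.
So the insect is moving at 9.1 m/s away from the emitter.

9.1 m/s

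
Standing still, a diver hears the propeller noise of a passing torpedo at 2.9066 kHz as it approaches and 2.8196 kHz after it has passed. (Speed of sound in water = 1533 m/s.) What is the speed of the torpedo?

f₁/f₂ = (v + v_s)/(v − v_s), so v_s = v · (f₁ − f₂)/(f₁ + f₂).
v_s = 1533 × (2.9066 − 2.8196)/(2.9066 + 2.8196) = 1533 × 0.0870/5.7262 ≈ 23.3 m/s.

23.3 m/s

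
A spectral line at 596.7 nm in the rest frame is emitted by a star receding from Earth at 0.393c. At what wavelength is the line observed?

Relativistic Doppler for wavelength: λ' = λ₀ · √((1 + β)/(1 − β)).
λ' = 596.7 × √(1.3930/0.6070) = 596.7 × 1.51489 ≈ 903.9 nm.

903.9 nm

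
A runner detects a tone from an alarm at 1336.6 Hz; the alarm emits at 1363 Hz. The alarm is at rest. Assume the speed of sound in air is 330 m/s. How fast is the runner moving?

f' < f, so the runner is receding.
f' = f · (v − v_o)/v ⇒ v_o = v · |f'/f − 1|.
v_o = 330 × |1336.6/1363 − 1| = 330 × 0.01937 ≈ 6.4 m/s.

6.4 m/s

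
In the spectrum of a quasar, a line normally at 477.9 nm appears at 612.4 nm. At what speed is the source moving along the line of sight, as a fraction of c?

λ'/λ₀ = 1.2814 > 1 (redshift), so the source is receding.
λ'/λ₀ = √((1 + β)/(1 − β)) for a receding source ⇒ β = (r² − 1)/(r² + 1) with r = λ'/λ₀.
β = (1.6421 − 1)/(1.6421 + 1) ≈ 0.243.

0.243c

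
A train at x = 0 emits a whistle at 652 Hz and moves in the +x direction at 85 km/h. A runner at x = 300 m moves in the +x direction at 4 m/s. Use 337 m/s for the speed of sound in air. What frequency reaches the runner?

693 Hz

85 km/h = 23.61 m/s.
The observer lies on the +x side, so the source is heading toward the observer and the observer is heading away from the source.
With source approaching and observer receding, f' = f · (v − v_o)/(v − v_s).
f' = 652 × (337 − 4)/(337 − 23.61) = 652 × 333/313.39 ≈ 693 Hz.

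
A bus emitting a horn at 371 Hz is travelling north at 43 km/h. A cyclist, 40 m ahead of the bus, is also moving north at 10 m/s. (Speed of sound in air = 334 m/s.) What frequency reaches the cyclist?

373 Hz

43 km/h = 11.94 m/s.
The cyclist is ahead, so the bus is moving toward it while the cyclist is moving away from the bus.
General Doppler shift: f' = f · (v − v_o)/(v − v_s).
f' = 371 × (334 − 10)/(334 − 11.94) = 371 × 324/322.06 ≈ 373 Hz.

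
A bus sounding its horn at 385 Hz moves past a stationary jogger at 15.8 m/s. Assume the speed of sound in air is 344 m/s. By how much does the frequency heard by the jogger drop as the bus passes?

35.4 Hz

Approaching: f₁ = f · v/(v − v_s) = 385 × 344/328.2 ≈ 403.5 Hz.
Receding: f₂ = f · v/(v + v_s) = 385 × 344/359.8 ≈ 368.1 Hz.
Drop: f₁ − f₂ = 2f·v·v_s/(v² − v_s²) = 2 × 385 × 344 × 15.8/(344² − 15.8²) ≈ 35.4 Hz.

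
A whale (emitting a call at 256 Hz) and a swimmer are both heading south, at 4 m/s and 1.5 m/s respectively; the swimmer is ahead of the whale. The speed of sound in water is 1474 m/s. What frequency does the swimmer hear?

256 Hz

The swimmer is ahead, so the whale is moving toward it while the swimmer is moving away from the whale.
Both move, so f' = f · (v − v_o)/(v − v_s).
f' = 256 × (1474 − 1.5)/(1474 − 4) = 256 × 1472.5/1470 ≈ 256 Hz.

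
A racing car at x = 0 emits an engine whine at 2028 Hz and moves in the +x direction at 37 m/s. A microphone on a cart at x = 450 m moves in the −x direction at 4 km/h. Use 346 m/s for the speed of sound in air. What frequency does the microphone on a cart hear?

2278 Hz

4 km/h = 1.111 m/s.
The observer lies on the +x side, so the source is heading toward the observer and the observer is heading toward the source.
With source approaching and observer approaching, f' = f · (v + v_o)/(v − v_s).
f' = 2028 × (346 + 1.111)/(346 − 37) = 2028 × 347.11/309 ≈ 2278 Hz.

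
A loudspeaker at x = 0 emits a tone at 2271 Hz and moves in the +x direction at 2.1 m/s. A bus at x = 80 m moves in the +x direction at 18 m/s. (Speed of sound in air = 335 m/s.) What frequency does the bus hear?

2163 Hz

The observer lies on the +x side, so the source is heading toward the observer and the observer is heading away from the source.
General Doppler shift: f' = f · (v − v_o)/(v − v_s).
f' = 2271 × (335 − 18)/(335 − 2.1) = 2271 × 317/332.9 ≈ 2163 Hz.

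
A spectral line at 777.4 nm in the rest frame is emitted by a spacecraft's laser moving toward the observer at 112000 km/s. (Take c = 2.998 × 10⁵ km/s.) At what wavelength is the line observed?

525.0 nm

β = v/c = 112000/299800 = 0.3736.
Relativistic Doppler for wavelength: λ' = λ₀ · √((1 − β)/(1 + β)).
λ' = 777.4 × √(0.6264/1.3736) = 777.4 × 0.67531 ≈ 525.0 nm.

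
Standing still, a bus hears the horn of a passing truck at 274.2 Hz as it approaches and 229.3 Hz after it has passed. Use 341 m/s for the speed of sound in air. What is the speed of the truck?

f₁/f₂ = (v + v_s)/(v − v_s), so v_s = v · (f₁ − f₂)/(f₁ + f₂).
v_s = 341 × (274.2 − 229.3)/(274.2 + 229.3) = 341 × 44.9/503.5 ≈ 30 m/s.

30 m/s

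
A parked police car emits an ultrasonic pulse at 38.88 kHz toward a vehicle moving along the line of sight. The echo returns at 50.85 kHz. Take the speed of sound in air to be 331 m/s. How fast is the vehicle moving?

44 m/s

Double Doppler shift off a moving reflector: f₂ = f₀ · (v + u)/(v − u) (u > 0 toward emitter).
Rearranging, u = v · (f₂ − f₀)/(f₂ + f₀) = 331 × 11.97/89.73 ≈ 44 m/s.
So the vehicle is moving at 44 m/s toward the emitter.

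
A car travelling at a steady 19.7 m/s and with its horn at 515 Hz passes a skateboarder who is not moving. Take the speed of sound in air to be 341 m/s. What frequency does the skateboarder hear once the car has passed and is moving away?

Receding: f₂ = f · v/(v + v_s) = 515 × 341/360.7 ≈ 487 Hz.

487 Hz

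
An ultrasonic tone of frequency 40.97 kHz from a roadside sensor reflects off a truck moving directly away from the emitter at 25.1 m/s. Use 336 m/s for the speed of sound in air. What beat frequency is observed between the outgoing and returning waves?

At the truck (a moving observer), f₁ = f₀ · (v − u)/v = 40.97 × 310.9/336 ≈ 37.91 kHz.
The reflection then acts as a moving source: f₂ = f₁ · v/(v + u) ≈ 35.27 kHz.
Equivalently f₂ = f₀ · (v − u)/(v + u).
Beat frequency (with f₀ = 40970 Hz): |f₂ − f₀| = 2u·f₀/(v + u) = 2 × 25.1 × 40970/361.1 ≈ 5696 Hz.

5696 Hz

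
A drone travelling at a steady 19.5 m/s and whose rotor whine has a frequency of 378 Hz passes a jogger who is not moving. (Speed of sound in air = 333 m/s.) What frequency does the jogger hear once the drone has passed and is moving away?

357 Hz

Receding: f₂ = f · v/(v + v_s) = 378 × 333/352.5 ≈ 357 Hz.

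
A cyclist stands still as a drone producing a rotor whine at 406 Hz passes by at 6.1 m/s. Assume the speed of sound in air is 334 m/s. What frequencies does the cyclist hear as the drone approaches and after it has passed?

Approaching: f₁ = f · v/(v − v_s) = 406 × 334/327.9 ≈ 414 Hz.
Receding: f₂ = f · v/(v + v_s) = 406 × 334/340.1 ≈ 399 Hz.

414 Hz approaching; 399 Hz receding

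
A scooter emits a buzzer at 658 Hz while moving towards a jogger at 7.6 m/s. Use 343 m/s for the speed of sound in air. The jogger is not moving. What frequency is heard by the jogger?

With the source moving toward a stationary observer, f' = f · v/(v − v_s).
f' = 658 × 343/(343 − 7.6) = 658 × 343/335.4 ≈ 673 Hz.

673 Hz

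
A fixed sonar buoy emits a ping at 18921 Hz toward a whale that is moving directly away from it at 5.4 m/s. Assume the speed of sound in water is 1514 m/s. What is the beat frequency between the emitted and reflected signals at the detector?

The whale first receives the wave as a moving observer: f₁ = f₀ · (v − u)/v = 18921 × (1514 − 5.4)/1514 ≈ 18853.5 Hz.
On reflection it acts as a source moving away from the stationary detector: f₂ = f₁ · v/(v + u) = 18853.5 × 1514/1519.4 ≈ 18786.5 Hz.
Beat frequency: |f₂ − f₀| = 2u·f₀/(v + u) = 2 × 5.4 × 18921/1519.4 ≈ 134 Hz.

134 Hz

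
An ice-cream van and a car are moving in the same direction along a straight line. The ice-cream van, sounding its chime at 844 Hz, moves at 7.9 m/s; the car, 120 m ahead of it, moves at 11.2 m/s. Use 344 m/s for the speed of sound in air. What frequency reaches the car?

The car is ahead, so the ice-cream van is moving toward it while the car is moving away from the ice-cream van.
With source approaching and observer receding, f' = f · (v − v_o)/(v − v_s).
f' = 844 × (344 − 11.2)/(344 − 7.9) = 844 × 332.8/336.1 ≈ 836 Hz.

836 Hz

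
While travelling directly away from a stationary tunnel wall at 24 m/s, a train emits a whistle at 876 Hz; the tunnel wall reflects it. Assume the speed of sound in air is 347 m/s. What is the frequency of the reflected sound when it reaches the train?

763 Hz

The tunnel wall receives the sound from a moving source: f₁ = f₀ · v/(v + v_e) = 876 × 347/371 ≈ 819 Hz.
On the return leg the train is a moving observer: f₂ = f₁ · (v − v_e)/v = 819 × 323/347 ≈ 763 Hz.
Equivalently f₂ = f₀ · (v − v_e)/(v + v_e).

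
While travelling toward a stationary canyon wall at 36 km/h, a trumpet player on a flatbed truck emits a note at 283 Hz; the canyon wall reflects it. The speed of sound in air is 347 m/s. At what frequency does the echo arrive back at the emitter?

36 km/h = 10 m/s.
The canyon wall receives the sound from a moving source: f₁ = f₀ · v/(v − v_e) = 283 × 347/337 ≈ 291 Hz.
On the return leg the trumpet player on a flatbed truck is a moving observer: f₂ = f₁ · (v + v_e)/v = 291 × 357/347 ≈ 300 Hz.
Equivalently f₂ = f₀ · (v + v_e)/(v − v_e).

300 Hz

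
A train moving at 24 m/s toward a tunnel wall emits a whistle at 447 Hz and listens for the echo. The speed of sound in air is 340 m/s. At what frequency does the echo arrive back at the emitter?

The tunnel wall receives the sound from a moving source: f₁ = f₀ · v/(v − v_e) = 447 × 340/316 ≈ 481 Hz.
On the return leg the train is a moving observer: f₂ = f₁ · (v + v_e)/v = 481 × 364/340 ≈ 515 Hz.

515 Hz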